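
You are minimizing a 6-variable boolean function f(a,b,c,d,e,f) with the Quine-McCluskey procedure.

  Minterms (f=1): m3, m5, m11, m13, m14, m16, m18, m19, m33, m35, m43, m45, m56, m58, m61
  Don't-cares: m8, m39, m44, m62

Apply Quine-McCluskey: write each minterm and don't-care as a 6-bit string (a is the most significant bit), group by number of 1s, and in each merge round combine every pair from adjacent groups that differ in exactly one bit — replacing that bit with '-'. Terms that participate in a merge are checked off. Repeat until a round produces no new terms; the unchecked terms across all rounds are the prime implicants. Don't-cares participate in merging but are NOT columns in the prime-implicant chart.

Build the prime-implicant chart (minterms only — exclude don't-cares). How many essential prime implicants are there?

7

Round 0: 000011✓ 000101✓ 001000 001011✓ 001101✓ 001110 010000✓ 010010✓ 010011✓ 100001✓ 100011✓ 100111✓ 101011✓ 101100✓ 101101✓ 111000✓ 111010✓ 111101✓ 111110✓
Round 1: -00011✓ -01011✓ -01101 0-0011 00-011✓ 00-101 0100-0 01001- 1-1101 10-011✓ 100-11 1000-1 10110- 111-10 1110-0
Round 2: -0-011
PIs = {-0-011, -01101, 0-0011, 00-101, 001000, 001110, 0100-0, 01001-, 1-1101, 100-11, 1000-1, 10110-, 111-10, 1110-0}
Coverage chart:
  m3: -0-011,0-0011
  m5: 00-101 ←essential
  m11: -0-011 ←essential
  m13: -01101,00-101
  m14: 001110 ←essential
  m16: 0100-0 ←essential
  m18: 0100-0,01001-
  m19: 0-0011,01001-
  m33: 1000-1 ←essential
  m35: -0-011,100-11,1000-1
  m43: -0-011 ←essential
  m45: -01101,1-1101,10110-
  m56: 1110-0 ←essential
  m58: 111-10,1110-0
  m61: 1-1101 ←essential
Essential: -0-011, 00-101, 001110, 0100-0, 1-1101, 1000-1, 1110-0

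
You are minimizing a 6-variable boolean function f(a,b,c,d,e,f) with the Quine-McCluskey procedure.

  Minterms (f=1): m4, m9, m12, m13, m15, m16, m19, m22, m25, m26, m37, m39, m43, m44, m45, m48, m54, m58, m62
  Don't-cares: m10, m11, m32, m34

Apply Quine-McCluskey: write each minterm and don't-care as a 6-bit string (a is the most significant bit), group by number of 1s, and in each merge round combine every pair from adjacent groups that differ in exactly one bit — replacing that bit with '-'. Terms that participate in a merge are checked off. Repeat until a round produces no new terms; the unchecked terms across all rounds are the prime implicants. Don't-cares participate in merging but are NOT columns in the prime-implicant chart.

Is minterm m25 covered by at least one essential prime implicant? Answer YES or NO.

YES

Round 0: 000100✓ 001001✓ 001010✓ 001011✓ 001100✓ 001101✓ 001111✓ 010000✓ 010011 010110✓ 011001✓ 011010✓ 100000✓ 100010✓ 100101✓ 100111✓ 101011✓ 101100✓ 101101✓ 110000✓ 110110✓ 111010✓ 111110✓
Round 1: -01011 -01100✓ -01101✓ -10000 -10110 -11010 0-1001 0-1010 00-100 001-01✓ 001-11✓ 0010-1✓ 00101- 0011-1✓ 00110-✓ 1-0000 10-101 1000-0 1001-1 10110-✓ 11-110 111-10
Round 2: -0110- 001--1
PIs = {-01011, -0110-, -10000, -10110, -11010, 0-1001, 0-1010, 00-100, 001--1, 00101-, 010011, 1-0000, 10-101, 1000-0, 1001-1, 11-110, 111-10}
Coverage chart:
  m4: 00-100 ←essential
  m9: 0-1001,001--1
  m12: -0110-,00-100
  m13: -0110-,001--1
  m15: 001--1 ←essential
  m16: -10000 ←essential
  m19: 010011 ←essential
  m22: -10110 ←essential
  m25: 0-1001 ←essential
  m26: -11010,0-1010
  m37: 10-101,1001-1
  m39: 1001-1 ←essential
  m43: -01011 ←essential
  m44: -0110- ←essential
  m45: -0110-,10-101
  m48: -10000,1-0000
  m54: -10110,11-110
  m58: -11010,111-10
  m62: 11-110,111-10
Essential: -01011, -0110-, -10000, -10110, 0-1001, 00-100, 001--1, 010011, 1001-1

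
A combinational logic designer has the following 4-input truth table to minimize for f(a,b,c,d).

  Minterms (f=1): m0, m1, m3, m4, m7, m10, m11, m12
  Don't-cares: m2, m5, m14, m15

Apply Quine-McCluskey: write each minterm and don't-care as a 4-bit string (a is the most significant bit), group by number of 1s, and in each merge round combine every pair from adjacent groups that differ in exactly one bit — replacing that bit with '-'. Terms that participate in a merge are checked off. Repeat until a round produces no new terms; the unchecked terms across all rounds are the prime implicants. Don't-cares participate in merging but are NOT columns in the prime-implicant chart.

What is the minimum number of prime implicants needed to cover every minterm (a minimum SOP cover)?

size-2^0 implicants → 0000(✓)  0001(✓)  0010(✓)  0011(✓)  0100(✓)  0101(✓)  0111(✓)  1010(✓)  1011(✓)  1100(✓)  1110(✓)  1111(✓)
size-2^1 implicants → -010(✓)  -011(✓)  -100  -111(✓)  0-00(✓)  0-01(✓)  0-11(✓)  00-0(✓)  00-1(✓)  000-(✓)  001-(✓)  01-1(✓)  010-(✓)  1-10(✓)  1-11(✓)  101-(✓)  11-0  111-(✓)
size-2^2 implicants → --11  -01-  0--1  0-0-  00--  1-1-
Unchecked terms (primes): --11, -01-, -100, 0--1, 0-0-, 00--, 1-1-, 11-0
Minterm coverage:
  m0 ⊆ 0-0-,00--
  m1 ⊆ 0--1,0-0-,00--
  m3 ⊆ --11,-01-,0--1,00--
  m4 ⊆ -100,0-0-
  m7 ⊆ --11,0--1
  m10 ⊆ -01-,1-1-
  m11 ⊆ --11,-01-,1-1-
  m12 ⊆ -100,11-0
(no essential prime implicants)
Petrick residual → --11, -01-, -100, 0-0-
Cover = cd + b'c + bc'd' + a'c'  |cover|=4

4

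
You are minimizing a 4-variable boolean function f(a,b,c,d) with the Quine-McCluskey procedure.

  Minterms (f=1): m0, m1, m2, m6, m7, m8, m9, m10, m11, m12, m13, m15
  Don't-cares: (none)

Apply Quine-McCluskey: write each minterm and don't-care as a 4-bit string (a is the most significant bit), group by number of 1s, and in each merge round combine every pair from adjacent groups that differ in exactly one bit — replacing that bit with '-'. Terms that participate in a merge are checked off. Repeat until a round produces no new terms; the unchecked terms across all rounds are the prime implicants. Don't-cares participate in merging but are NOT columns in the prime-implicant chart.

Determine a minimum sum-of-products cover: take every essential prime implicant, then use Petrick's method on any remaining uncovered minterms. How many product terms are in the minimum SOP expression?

5

Round 0: 0000✓ 0001✓ 0010✓ 0110✓ 0111✓ 1000✓ 1001✓ 1010✓ 1011✓ 1100✓ 1101✓ 1111✓
Round 1: -000✓ -001✓ -010✓ -111 0-10 00-0✓ 000-✓ 011- 1-00✓ 1-01✓ 1-11✓ 10-0✓ 10-1✓ 100-✓ 101-✓ 11-1✓ 110-✓
Round 2: -0-0 -00- 1--1 1-0- 10--
PIs = {-0-0, -00-, -111, 0-10, 011-, 1--1, 1-0-, 10--}
Coverage chart:
  m0: -0-0,-00-
  m1: -00- ←essential
  m2: -0-0,0-10
  m6: 0-10,011-
  m7: -111,011-
  m8: -0-0,-00-,1-0-,10--
  m9: -00-,1--1,1-0-,10--
  m10: -0-0,10--
  m11: 1--1,10--
  m12: 1-0- ←essential
  m13: 1--1,1-0-
  m15: -111,1--1
Essential: -00-, 1-0-
Petrick residual → -0-0, 011-, 1--1
Min cover (5 terms): b'd' + b'c' + a'bc + ad + ac'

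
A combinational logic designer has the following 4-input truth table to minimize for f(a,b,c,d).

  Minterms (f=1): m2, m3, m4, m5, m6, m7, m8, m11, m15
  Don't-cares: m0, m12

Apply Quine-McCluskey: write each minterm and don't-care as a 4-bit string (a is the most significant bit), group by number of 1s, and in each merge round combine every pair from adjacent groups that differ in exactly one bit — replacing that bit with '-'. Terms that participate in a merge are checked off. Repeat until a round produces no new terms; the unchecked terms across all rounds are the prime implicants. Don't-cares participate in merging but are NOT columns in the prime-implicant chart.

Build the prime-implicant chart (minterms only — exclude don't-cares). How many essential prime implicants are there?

3

size-2^0 implicants → 0000(✓)  0010(✓)  0011(✓)  0100(✓)  0101(✓)  0110(✓)  0111(✓)  1000(✓)  1011(✓)  1100(✓)  1111(✓)
size-2^1 implicants → -000(✓)  -011(✓)  -100(✓)  -111(✓)  0-00(✓)  0-10(✓)  0-11(✓)  00-0(✓)  001-(✓)  01-0(✓)  01-1(✓)  010-(✓)  011-(✓)  1-00(✓)  1-11(✓)
size-2^2 implicants → --00  --11  0--0  0-1-  01--
Unchecked terms (primes): --00, --11, 0--0, 0-1-, 01--
Minterm coverage:
  m2 ⊆ 0--0,0-1-
  m3 ⊆ --11,0-1-
  m4 ⊆ --00,0--0,01--
  m5 ⊆ 01-- [E]
  m6 ⊆ 0--0,0-1-,01--
  m7 ⊆ --11,0-1-,01--
  m8 ⊆ --00 [E]
  m11 ⊆ --11 [E]
  m15 ⊆ --11 [E]
E = {--00, --11, 01--}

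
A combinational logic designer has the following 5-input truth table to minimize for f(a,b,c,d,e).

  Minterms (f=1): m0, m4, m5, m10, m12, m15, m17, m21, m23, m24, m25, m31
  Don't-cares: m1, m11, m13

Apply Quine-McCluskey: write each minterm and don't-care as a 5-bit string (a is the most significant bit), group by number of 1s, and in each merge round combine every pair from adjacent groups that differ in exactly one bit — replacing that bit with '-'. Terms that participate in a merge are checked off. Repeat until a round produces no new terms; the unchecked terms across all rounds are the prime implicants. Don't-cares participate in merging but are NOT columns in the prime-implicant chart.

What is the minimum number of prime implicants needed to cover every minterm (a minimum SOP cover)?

Round 0: 00000✓ 00001✓ 00100✓ 00101✓ 01010✓ 01011✓ 01100✓ 01101✓ 01111✓ 10001✓ 10101✓ 10111✓ 11000✓ 11001✓ 11111✓
Round 1: -0001✓ -0101✓ -1111 0-100✓ 0-101✓ 00-00✓ 00-01✓ 0000-✓ 0010-✓ 01-11 0101- 011-1 0110-✓ 1-001 1-111 10-01✓ 101-1 1100-
Round 2: -0-01 0-10- 00-0-
PIs = {-0-01, -1111, 0-10-, 00-0-, 01-11, 0101-, 011-1, 1-001, 1-111, 101-1, 1100-}
Coverage chart:
  m0: 00-0- ←essential
  m4: 0-10-,00-0-
  m5: -0-01,0-10-,00-0-
  m10: 0101- ←essential
  m12: 0-10- ←essential
  m15: -1111,01-11,011-1
  m17: -0-01,1-001
  m21: -0-01,101-1
  m23: 1-111,101-1
  m24: 1100- ←essential
  m25: 1-001,1100-
  m31: -1111,1-111
Essential: 0-10-, 00-0-, 0101-, 1100-
Petrick residual → -0-01, -1111, 1-111
Min cover (7 terms): b'd'e + bcde + a'cd' + a'b'd' + a'bc'd + acde + abc'd'

7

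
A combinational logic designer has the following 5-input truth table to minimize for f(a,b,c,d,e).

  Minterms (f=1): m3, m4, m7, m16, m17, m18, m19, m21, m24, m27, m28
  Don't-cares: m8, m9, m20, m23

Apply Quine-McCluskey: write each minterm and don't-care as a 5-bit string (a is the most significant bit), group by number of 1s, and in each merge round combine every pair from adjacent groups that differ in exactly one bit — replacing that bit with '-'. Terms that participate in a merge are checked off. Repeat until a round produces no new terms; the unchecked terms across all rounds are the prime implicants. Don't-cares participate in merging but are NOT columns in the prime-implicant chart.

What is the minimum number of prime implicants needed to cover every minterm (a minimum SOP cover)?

Round 0: 00011✓ 00100✓ 00111✓ 01000✓ 01001✓ 10000✓ 10001✓ 10010✓ 10011✓ 10100✓ 10101✓ 10111✓ 11000✓ 11011✓ 11100✓
Round 1: -0011✓ -0100 -0111✓ -1000 00-11✓ 0100- 1-000✓ 1-011 1-100✓ 10-00✓ 10-01✓ 10-11✓ 100-0✓ 100-1✓ 1000-✓ 1001-✓ 101-1✓ 1010-✓ 11-00✓
Round 2: -0-11 1--00 10--1 10-0- 100--
PIs = {-0-11, -0100, -1000, 0100-, 1--00, 1-011, 10--1, 10-0-, 100--}
Coverage chart:
  m3: -0-11 ←essential
  m4: -0100 ←essential
  m7: -0-11 ←essential
  m16: 1--00,10-0-,100--
  m17: 10--1,10-0-,100--
  m18: 100-- ←essential
  m19: -0-11,1-011,10--1,100--
  m21: 10--1,10-0-
  m24: -1000,1--00
  m27: 1-011 ←essential
  m28: 1--00 ←essential
Essential: -0-11, -0100, 1--00, 1-011, 100--
Petrick residual → 10--1
Min cover (6 terms): b'de + b'cd'e' + ad'e' + ac'de + ab'e + ab'c'

6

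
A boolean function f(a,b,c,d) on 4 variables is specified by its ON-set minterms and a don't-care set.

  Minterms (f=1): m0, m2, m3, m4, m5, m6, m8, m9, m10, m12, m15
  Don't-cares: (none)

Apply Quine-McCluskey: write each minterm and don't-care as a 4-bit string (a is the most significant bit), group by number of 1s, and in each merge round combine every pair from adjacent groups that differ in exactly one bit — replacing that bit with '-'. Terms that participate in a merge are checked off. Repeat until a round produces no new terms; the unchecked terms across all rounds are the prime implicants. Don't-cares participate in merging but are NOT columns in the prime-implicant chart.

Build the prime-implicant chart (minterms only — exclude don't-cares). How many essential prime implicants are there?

7

Round 0: 0000✓ 0010✓ 0011✓ 0100✓ 0101✓ 0110✓ 1000✓ 1001✓ 1010✓ 1100✓ 1111
Round 1: -000✓ -010✓ -100✓ 0-00✓ 0-10✓ 00-0✓ 001- 01-0✓ 010- 1-00✓ 10-0✓ 100-
Round 2: --00 -0-0 0--0
PIs = {--00, -0-0, 0--0, 001-, 010-, 100-, 1111}
Coverage chart:
  m0: --00,-0-0,0--0
  m2: -0-0,0--0,001-
  m3: 001- ←essential
  m4: --00,0--0,010-
  m5: 010- ←essential
  m6: 0--0 ←essential
  m8: --00,-0-0,100-
  m9: 100- ←essential
  m10: -0-0 ←essential
  m12: --00 ←essential
  m15: 1111 ←essential
Essential: --00, -0-0, 0--0, 001-, 010-, 100-, 1111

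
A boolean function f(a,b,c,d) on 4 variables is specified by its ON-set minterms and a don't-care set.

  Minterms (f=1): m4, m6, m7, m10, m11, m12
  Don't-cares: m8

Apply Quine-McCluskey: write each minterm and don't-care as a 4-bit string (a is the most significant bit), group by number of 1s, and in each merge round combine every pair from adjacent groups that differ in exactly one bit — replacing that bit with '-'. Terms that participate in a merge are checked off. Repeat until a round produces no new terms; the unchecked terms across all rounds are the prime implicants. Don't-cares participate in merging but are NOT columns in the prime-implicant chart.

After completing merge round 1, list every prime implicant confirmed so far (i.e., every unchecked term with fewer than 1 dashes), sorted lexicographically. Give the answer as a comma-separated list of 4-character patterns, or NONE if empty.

size-2^0 implicants → 0100(✓)  0110(✓)  0111(✓)  1000(✓)  1010(✓)  1011(✓)  1100(✓)
size-2^1 implicants → -100  01-0  011-  1-00  10-0  101-
Unchecked terms (primes): -100, 01-0, 011-, 1-00, 10-0, 101-

NONE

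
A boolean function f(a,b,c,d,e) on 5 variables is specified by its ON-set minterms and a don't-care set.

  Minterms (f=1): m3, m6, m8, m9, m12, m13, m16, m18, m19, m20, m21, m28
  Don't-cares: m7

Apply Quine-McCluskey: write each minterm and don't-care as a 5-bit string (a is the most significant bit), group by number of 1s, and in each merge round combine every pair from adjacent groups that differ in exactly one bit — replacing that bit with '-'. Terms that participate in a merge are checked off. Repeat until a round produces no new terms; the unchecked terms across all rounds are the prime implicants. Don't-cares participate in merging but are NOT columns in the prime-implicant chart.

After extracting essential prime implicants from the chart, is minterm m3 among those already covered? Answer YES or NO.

NO

Round 0: 00011✓ 00110✓ 00111✓ 01000✓ 01001✓ 01100✓ 01101✓ 10000✓ 10010✓ 10011✓ 10100✓ 10101✓ 11100✓
Round 1: -0011 -1100 00-11 0011- 01-00✓ 01-01✓ 0100-✓ 0110-✓ 1-100 10-00 100-0 1001- 1010-
Round 2: 01-0-
PIs = {-0011, -1100, 00-11, 0011-, 01-0-, 1-100, 10-00, 100-0, 1001-, 1010-}
Coverage chart:
  m3: -0011,00-11
  m6: 0011- ←essential
  m8: 01-0- ←essential
  m9: 01-0- ←essential
  m12: -1100,01-0-
  m13: 01-0- ←essential
  m16: 10-00,100-0
  m18: 100-0,1001-
  m19: -0011,1001-
  m20: 1-100,10-00,1010-
  m21: 1010- ←essential
  m28: -1100,1-100
Essential: 0011-, 01-0-, 1010-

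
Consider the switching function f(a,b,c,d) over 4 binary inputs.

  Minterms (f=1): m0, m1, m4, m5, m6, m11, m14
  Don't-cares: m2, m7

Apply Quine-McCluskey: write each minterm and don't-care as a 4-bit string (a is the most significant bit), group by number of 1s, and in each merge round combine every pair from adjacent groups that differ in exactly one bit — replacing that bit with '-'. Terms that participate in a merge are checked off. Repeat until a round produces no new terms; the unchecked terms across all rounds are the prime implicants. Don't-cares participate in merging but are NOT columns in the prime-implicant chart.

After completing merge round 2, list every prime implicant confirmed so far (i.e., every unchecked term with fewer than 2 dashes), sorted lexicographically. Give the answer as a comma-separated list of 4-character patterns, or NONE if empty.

-110, 1011

[col 0] 0000*, 0001*, 0010*, 0100*, 0101*, 0110*, 0111*, 1011, 1110*
[col 1] -110, 0-00*, 0-01*, 0-10*, 00-0*, 000-*, 01-0*, 01-1*, 010-*, 011-*
[col 2] 0--0, 0-0-, 01--
Prime implicants: -110, 0--0, 0-0-, 01--, 1011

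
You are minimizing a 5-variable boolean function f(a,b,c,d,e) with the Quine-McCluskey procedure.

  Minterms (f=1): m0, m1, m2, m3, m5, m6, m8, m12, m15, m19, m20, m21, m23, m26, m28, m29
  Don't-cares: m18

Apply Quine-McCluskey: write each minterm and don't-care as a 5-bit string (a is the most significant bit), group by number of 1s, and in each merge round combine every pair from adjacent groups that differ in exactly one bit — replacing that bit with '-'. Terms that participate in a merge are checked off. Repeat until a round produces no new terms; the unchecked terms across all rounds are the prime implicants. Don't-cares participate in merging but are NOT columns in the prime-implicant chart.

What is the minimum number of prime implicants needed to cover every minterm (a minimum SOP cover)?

8

size-2^0 implicants → 00000(✓)  00001(✓)  00010(✓)  00011(✓)  00101(✓)  00110(✓)  01000(✓)  01100(✓)  01111  10010(✓)  10011(✓)  10100(✓)  10101(✓)  10111(✓)  11010(✓)  11100(✓)  11101(✓)
size-2^1 implicants → -0010(✓)  -0011(✓)  -0101  -1100  0-000  00-01  00-10  000-0(✓)  000-1(✓)  0000-(✓)  0001-(✓)  01-00  1-010  1-100(✓)  1-101(✓)  10-11  1001-(✓)  101-1  1010-(✓)  1110-(✓)
size-2^2 implicants → -001-  000--  1-10-
Unchecked terms (primes): -001-, -0101, -1100, 0-000, 00-01, 00-10, 000--, 01-00, 01111, 1-010, 1-10-, 10-11, 101-1
Minterm coverage:
  m0 ⊆ 0-000,000--
  m1 ⊆ 00-01,000--
  m2 ⊆ -001-,00-10,000--
  m3 ⊆ -001-,000--
  m5 ⊆ -0101,00-01
  m6 ⊆ 00-10 [E]
  m8 ⊆ 0-000,01-00
  m12 ⊆ -1100,01-00
  m15 ⊆ 01111 [E]
  m19 ⊆ -001-,10-11
  m20 ⊆ 1-10- [E]
  m21 ⊆ -0101,1-10-,101-1
  m23 ⊆ 10-11,101-1
  m26 ⊆ 1-010 [E]
  m28 ⊆ -1100,1-10-
  m29 ⊆ 1-10- [E]
E = {00-10, 01111, 1-010, 1-10-}
Petrick residual → -0101, 000--, 01-00, 10-11
Cover = b'cd'e + a'b'de' + a'b'c' + a'bd'e' + a'bcde + ac'de' + acd' + ab'de  |cover|=8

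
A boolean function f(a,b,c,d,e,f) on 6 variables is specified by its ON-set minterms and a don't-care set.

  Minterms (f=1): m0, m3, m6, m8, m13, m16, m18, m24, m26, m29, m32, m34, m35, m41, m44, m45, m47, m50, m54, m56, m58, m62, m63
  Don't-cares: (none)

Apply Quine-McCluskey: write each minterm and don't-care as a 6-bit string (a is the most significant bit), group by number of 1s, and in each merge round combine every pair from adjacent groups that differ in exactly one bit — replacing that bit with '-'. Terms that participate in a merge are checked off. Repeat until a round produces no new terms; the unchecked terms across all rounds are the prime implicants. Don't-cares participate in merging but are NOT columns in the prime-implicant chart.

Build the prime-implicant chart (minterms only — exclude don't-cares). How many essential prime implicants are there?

[col 0] 000000*, 000011*, 000110, 001000*, 001101*, 010000*, 010010*, 011000*, 011010*, 011101*, 100000*, 100010*, 100011*, 101001*, 101100*, 101101*, 101111*, 110010*, 110110*, 111000*, 111010*, 111110*, 111111*
[col 1] -00000, -00011, -01101, -10010*, -11000*, -11010*, 0-0000*, 0-1000*, 0-1101, 00-000*, 01-000*, 01-010*, 0100-0*, 0110-0*, 1-0010, 1-1111, 1000-0, 10001-, 101-01, 1011-1, 10110-, 11-010*, 11-110*, 110-10*, 111-10*, 1110-0*, 11111-
[col 2] -1-010, -110-0, 0--000, 01-0-0, 11--10
Prime implicants: -00000, -00011, -01101, -1-010, -110-0, 0--000, 0-1101, 000110, 01-0-0, 1-0010, 1-1111, 1000-0, 10001-, 101-01, 1011-1, 10110-, 11--10, 11111-
PI chart (minterm → PIs covering it):
  0 | -00000,0--000
  3 | -00011  (sole → essential)
  6 | 000110  (sole → essential)
  8 | 0--000  (sole → essential)
  13 | -01101,0-1101
  16 | 0--000,01-0-0
  18 | -1-010,01-0-0
  24 | -110-0,0--000,01-0-0
  26 | -1-010,-110-0,01-0-0
  29 | 0-1101  (sole → essential)
  32 | -00000,1000-0
  34 | 1-0010,1000-0,10001-
  35 | -00011,10001-
  41 | 101-01  (sole → essential)
  44 | 10110-  (sole → essential)
  45 | -01101,101-01,1011-1,10110-
  47 | 1-1111,1011-1
  50 | -1-010,1-0010,11--10
  54 | 11--10  (sole → essential)
  56 | -110-0  (sole → essential)
  58 | -1-010,-110-0,11--10
  62 | 11--10,11111-
  63 | 1-1111,11111-
Essential prime implicants: -00011, -110-0, 0--000, 0-1101, 000110, 101-01, 10110-, 11--10

8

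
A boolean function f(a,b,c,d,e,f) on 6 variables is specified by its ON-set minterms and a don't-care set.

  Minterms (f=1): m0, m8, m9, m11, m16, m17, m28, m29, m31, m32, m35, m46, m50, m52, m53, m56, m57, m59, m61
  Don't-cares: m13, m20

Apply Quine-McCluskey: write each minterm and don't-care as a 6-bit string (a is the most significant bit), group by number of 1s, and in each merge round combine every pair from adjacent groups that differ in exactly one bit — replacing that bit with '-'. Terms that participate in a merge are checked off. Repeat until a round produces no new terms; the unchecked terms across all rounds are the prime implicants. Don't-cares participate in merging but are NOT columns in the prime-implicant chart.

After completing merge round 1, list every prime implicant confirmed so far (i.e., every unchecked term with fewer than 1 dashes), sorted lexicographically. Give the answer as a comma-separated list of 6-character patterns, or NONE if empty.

[col 0] 000000*, 001000*, 001001*, 001011*, 001101*, 010000*, 010001*, 010100*, 011100*, 011101*, 011111*, 100000*, 100011, 101110, 110010, 110100*, 110101*, 111000*, 111001*, 111011*, 111101*
[col 1] -00000, -10100, -11101, 0-0000, 0-1101, 00-000, 001-01, 0010-1, 00100-, 01-100, 010-00, 01000-, 0111-1, 01110-, 11-101, 11010-, 111-01, 1110-1, 11100-
Prime implicants: -00000, -10100, -11101, 0-0000, 0-1101, 00-000, 001-01, 0010-1, 00100-, 01-100, 010-00, 01000-, 0111-1, 01110-, 100011, 101110, 11-101, 110010, 11010-, 111-01, 1110-1, 11100-

100011, 101110, 110010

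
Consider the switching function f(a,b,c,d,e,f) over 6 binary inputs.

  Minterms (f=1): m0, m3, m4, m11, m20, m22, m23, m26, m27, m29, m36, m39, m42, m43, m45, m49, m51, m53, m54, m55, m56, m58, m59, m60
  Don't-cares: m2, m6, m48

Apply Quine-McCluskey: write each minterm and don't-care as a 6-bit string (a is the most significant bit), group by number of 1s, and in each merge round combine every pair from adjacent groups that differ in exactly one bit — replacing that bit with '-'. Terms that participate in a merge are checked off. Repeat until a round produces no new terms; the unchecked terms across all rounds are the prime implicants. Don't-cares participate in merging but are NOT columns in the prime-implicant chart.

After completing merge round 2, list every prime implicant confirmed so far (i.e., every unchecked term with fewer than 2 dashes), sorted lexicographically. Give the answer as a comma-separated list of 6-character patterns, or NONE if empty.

size-2^0 implicants → 000000(✓)  000010(✓)  000011(✓)  000100(✓)  000110(✓)  001011(✓)  010100(✓)  010110(✓)  010111(✓)  011010(✓)  011011(✓)  011101  100100(✓)  100111(✓)  101010(✓)  101011(✓)  101101  110000(✓)  110001(✓)  110011(✓)  110101(✓)  110110(✓)  110111(✓)  111000(✓)  111010(✓)  111011(✓)  111100(✓)
size-2^1 implicants → -00100  -01011(✓)  -10110(✓)  -10111(✓)  -11010(✓)  -11011(✓)  0-0100(✓)  0-0110(✓)  0-1011(✓)  00-011  000-00(✓)  000-10(✓)  0000-0(✓)  00001-  0001-0(✓)  0101-0(✓)  01011-(✓)  01101-(✓)  1-0111  1-1010(✓)  1-1011(✓)  10101-(✓)  11-000  11-011  110-01(✓)  110-11(✓)  1100-1(✓)  11000-  1101-1(✓)  11011-(✓)  111-00  1110-0  11101-(✓)
size-2^2 implicants → --1011  -1011-  -1101-  0-01-0  000--0  1-101-  110--1
Unchecked terms (primes): --1011, -00100, -1011-, -1101-, 0-01-0, 00-011, 000--0, 00001-, 011101, 1-0111, 1-101-, 101101, 11-000, 11-011, 110--1, 11000-, 111-00, 1110-0

-00100, 00-011, 00001-, 011101, 1-0111, 101101, 11-000, 11-011, 11000-, 111-00, 1110-0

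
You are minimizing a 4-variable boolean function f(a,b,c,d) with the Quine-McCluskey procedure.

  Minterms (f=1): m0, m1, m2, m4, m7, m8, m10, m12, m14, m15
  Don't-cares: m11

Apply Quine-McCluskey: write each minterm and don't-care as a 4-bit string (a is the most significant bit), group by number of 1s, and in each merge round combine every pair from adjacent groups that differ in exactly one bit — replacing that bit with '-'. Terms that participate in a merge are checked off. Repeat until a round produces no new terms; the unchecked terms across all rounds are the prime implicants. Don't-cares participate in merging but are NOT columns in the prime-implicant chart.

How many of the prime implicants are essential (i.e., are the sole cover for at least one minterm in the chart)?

4

Round 0: 0000✓ 0001✓ 0010✓ 0100✓ 0111✓ 1000✓ 1010✓ 1011✓ 1100✓ 1110✓ 1111✓
Round 1: -000✓ -010✓ -100✓ -111 0-00✓ 00-0✓ 000- 1-00✓ 1-10✓ 1-11✓ 10-0✓ 101-✓ 11-0✓ 111-✓
Round 2: --00 -0-0 1--0 1-1-
PIs = {--00, -0-0, -111, 000-, 1--0, 1-1-}
Coverage chart:
  m0: --00,-0-0,000-
  m1: 000- ←essential
  m2: -0-0 ←essential
  m4: --00 ←essential
  m7: -111 ←essential
  m8: --00,-0-0,1--0
  m10: -0-0,1--0,1-1-
  m12: --00,1--0
  m14: 1--0,1-1-
  m15: -111,1-1-
Essential: --00, -0-0, -111, 000-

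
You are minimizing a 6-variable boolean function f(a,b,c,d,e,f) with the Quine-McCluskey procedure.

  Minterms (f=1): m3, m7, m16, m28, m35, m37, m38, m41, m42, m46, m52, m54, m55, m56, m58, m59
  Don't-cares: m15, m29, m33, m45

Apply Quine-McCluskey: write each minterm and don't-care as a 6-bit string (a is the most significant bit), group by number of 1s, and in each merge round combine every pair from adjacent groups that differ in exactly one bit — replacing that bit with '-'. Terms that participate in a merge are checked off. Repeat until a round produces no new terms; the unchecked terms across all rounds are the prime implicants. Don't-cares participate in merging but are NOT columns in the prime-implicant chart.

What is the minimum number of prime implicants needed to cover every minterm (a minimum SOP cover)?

Round 0: 000011✓ 000111✓ 001111✓ 010000 011100✓ 011101✓ 100001✓ 100011✓ 100101✓ 100110✓ 101001✓ 101010✓ 101101✓ 101110✓ 110100✓ 110110✓ 110111✓ 111000✓ 111010✓ 111011✓
Round 1: -00011 00-111 000-11 01110- 1-0110 1-1010 10-001✓ 10-101✓ 10-110 100-01✓ 1000-1 101-01✓ 101-10 1101-0 11011- 1110-0 11101-
Round 2: 10--01
PIs = {-00011, 00-111, 000-11, 010000, 01110-, 1-0110, 1-1010, 10--01, 10-110, 1000-1, 101-10, 1101-0, 11011-, 1110-0, 11101-}
Coverage chart:
  m3: -00011,000-11
  m7: 00-111,000-11
  m16: 010000 ←essential
  m28: 01110- ←essential
  m35: -00011,1000-1
  m37: 10--01 ←essential
  m38: 1-0110,10-110
  m41: 10--01 ←essential
  m42: 1-1010,101-10
  m46: 10-110,101-10
  m52: 1101-0 ←essential
  m54: 1-0110,1101-0,11011-
  m55: 11011- ←essential
  m56: 1110-0 ←essential
  m58: 1-1010,1110-0,11101-
  m59: 11101- ←essential
Essential: 010000, 01110-, 10--01, 1101-0, 11011-, 1110-0, 11101-
Petrick residual → -00011, 00-111, 1-0110, 101-10
Min cover (11 terms): b'c'd'ef + a'b'def + a'bc'd'e'f' + a'bcde' + ac'def' + ab'e'f + ab'cef' + abc'df' + abc'de + abcd'f' + abcd'e

11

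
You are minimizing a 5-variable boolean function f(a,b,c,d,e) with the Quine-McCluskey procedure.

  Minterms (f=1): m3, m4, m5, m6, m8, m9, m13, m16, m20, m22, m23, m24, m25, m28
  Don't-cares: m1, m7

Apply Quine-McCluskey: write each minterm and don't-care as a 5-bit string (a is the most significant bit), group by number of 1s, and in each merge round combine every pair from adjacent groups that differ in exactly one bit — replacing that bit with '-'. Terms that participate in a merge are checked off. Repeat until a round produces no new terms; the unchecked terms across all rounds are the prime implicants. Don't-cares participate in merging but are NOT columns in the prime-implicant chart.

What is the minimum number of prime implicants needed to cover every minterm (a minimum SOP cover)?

size-2^0 implicants → 00001(✓)  00011(✓)  00100(✓)  00101(✓)  00110(✓)  00111(✓)  01000(✓)  01001(✓)  01101(✓)  10000(✓)  10100(✓)  10110(✓)  10111(✓)  11000(✓)  11001(✓)  11100(✓)
size-2^1 implicants → -0100(✓)  -0110(✓)  -0111(✓)  -1000(✓)  -1001(✓)  0-001(✓)  0-101(✓)  00-01(✓)  00-11(✓)  000-1(✓)  001-0(✓)  001-1(✓)  0010-(✓)  0011-(✓)  01-01(✓)  0100-(✓)  1-000(✓)  1-100(✓)  10-00(✓)  101-0(✓)  1011-(✓)  11-00(✓)  1100-(✓)
size-2^2 implicants → -01-0  -011-  -100-  0--01  00--1  001--  1--00
Unchecked terms (primes): -01-0, -011-, -100-, 0--01, 00--1, 001--, 1--00
Minterm coverage:
  m3 ⊆ 00--1 [E]
  m4 ⊆ -01-0,001--
  m5 ⊆ 0--01,00--1,001--
  m6 ⊆ -01-0,-011-,001--
  m8 ⊆ -100- [E]
  m9 ⊆ -100-,0--01
  m13 ⊆ 0--01 [E]
  m16 ⊆ 1--00 [E]
  m20 ⊆ -01-0,1--00
  m22 ⊆ -01-0,-011-
  m23 ⊆ -011- [E]
  m24 ⊆ -100-,1--00
  m25 ⊆ -100- [E]
  m28 ⊆ 1--00 [E]
E = {-011-, -100-, 0--01, 00--1, 1--00}
Petrick residual → -01-0
Cover = b'ce' + b'cd + bc'd' + a'd'e + a'b'e + ad'e'  |cover|=6

6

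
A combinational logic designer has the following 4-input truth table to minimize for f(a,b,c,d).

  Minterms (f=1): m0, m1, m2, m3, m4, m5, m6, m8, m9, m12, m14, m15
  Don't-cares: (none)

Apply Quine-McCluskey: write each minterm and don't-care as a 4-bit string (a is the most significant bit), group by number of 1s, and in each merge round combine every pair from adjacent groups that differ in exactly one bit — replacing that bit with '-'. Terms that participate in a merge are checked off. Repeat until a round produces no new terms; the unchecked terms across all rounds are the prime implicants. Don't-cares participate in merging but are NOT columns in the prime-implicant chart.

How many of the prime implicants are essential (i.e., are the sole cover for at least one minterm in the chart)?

4

[col 0] 0000*, 0001*, 0010*, 0011*, 0100*, 0101*, 0110*, 1000*, 1001*, 1100*, 1110*, 1111*
[col 1] -000*, -001*, -100*, -110*, 0-00*, 0-01*, 0-10*, 00-0*, 00-1*, 000-*, 001-*, 01-0*, 010-*, 1-00*, 100-*, 11-0*, 111-
[col 2] --00, -00-, -1-0, 0--0, 0-0-, 00--
Prime implicants: --00, -00-, -1-0, 0--0, 0-0-, 00--, 111-
PI chart (minterm → PIs covering it):
  0 | --00,-00-,0--0,0-0-,00--
  1 | -00-,0-0-,00--
  2 | 0--0,00--
  3 | 00--  (sole → essential)
  4 | --00,-1-0,0--0,0-0-
  5 | 0-0-  (sole → essential)
  6 | -1-0,0--0
  8 | --00,-00-
  9 | -00-  (sole → essential)
  12 | --00,-1-0
  14 | -1-0,111-
  15 | 111-  (sole → essential)
Essential prime implicants: -00-, 0-0-, 00--, 111-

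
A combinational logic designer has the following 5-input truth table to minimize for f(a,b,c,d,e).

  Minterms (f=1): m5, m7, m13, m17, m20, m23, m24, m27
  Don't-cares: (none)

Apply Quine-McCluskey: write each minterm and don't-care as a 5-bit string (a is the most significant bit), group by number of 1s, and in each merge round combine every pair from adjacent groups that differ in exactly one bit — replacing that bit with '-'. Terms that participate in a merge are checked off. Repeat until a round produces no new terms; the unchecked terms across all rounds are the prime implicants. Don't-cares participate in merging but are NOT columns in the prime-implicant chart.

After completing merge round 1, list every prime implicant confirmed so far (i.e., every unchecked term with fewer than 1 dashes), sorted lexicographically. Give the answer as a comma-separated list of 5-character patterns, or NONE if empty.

10001, 10100, 11000, 11011

size-2^0 implicants → 00101(✓)  00111(✓)  01101(✓)  10001  10100  10111(✓)  11000  11011
size-2^1 implicants → -0111  0-101  001-1
Unchecked terms (primes): -0111, 0-101, 001-1, 10001, 10100, 11000, 11011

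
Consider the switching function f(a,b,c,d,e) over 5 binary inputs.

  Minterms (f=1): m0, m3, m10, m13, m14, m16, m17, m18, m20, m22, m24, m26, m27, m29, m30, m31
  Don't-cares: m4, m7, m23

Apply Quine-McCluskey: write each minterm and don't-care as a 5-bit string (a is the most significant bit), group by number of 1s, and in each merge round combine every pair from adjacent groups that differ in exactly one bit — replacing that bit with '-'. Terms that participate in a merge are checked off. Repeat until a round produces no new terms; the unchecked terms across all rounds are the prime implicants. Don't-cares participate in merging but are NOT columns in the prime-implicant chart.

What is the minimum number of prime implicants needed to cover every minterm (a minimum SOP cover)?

[col 0] 00000*, 00011*, 00100*, 00111*, 01010*, 01101*, 01110*, 10000*, 10001*, 10010*, 10100*, 10110*, 10111*, 11000*, 11010*, 11011*, 11101*, 11110*, 11111*
[col 1] -0000*, -0100*, -0111, -1010*, -1101, -1110*, 00-00*, 00-11, 01-10*, 1-000*, 1-010*, 1-110*, 1-111*, 10-00*, 10-10*, 100-0*, 1000-, 101-0*, 1011-*, 11-10*, 11-11*, 110-0*, 1101-*, 111-1, 1111-*
[col 2] -0-00, -1-10, 1--10, 1-0-0, 1-11-, 10--0, 11-1-
Prime implicants: -0-00, -0111, -1-10, -1101, 00-11, 1--10, 1-0-0, 1-11-, 10--0, 1000-, 11-1-, 111-1
PI chart (minterm → PIs covering it):
  0 | -0-00  (sole → essential)
  3 | 00-11  (sole → essential)
  10 | -1-10  (sole → essential)
  13 | -1101  (sole → essential)
  14 | -1-10  (sole → essential)
  16 | -0-00,1-0-0,10--0,1000-
  17 | 1000-  (sole → essential)
  18 | 1--10,1-0-0,10--0
  20 | -0-00,10--0
  22 | 1--10,1-11-,10--0
  24 | 1-0-0  (sole → essential)
  26 | -1-10,1--10,1-0-0,11-1-
  27 | 11-1-  (sole → essential)
  29 | -1101,111-1
  30 | -1-10,1--10,1-11-,11-1-
  31 | 1-11-,11-1-,111-1
Essential prime implicants: -0-00, -1-10, -1101, 00-11, 1-0-0, 1000-, 11-1-
Petrick residual → 1--10
Minimum SOP uses 8 PIs: b'd'e' + bde' + bcd'e + a'b'de + ade' + ac'e' + ab'c'd' + abd

8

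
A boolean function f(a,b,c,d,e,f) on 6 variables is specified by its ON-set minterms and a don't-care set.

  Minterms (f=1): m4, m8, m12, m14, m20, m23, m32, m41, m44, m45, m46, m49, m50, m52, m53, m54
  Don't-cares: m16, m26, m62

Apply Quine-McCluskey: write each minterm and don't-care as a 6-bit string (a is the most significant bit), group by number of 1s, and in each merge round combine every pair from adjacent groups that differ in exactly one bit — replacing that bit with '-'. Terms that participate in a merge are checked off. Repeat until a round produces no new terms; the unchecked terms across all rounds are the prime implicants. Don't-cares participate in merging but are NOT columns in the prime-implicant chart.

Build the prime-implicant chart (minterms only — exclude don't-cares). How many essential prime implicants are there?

7

[col 0] 000100*, 001000*, 001100*, 001110*, 010000*, 010100*, 010111, 011010, 100000, 101001*, 101100*, 101101*, 101110*, 110001*, 110010*, 110100*, 110101*, 110110*, 111110*
[col 1] -01100*, -01110*, -10100, 0-0100, 00-100, 001-00, 0011-0*, 010-00, 1-1110, 101-01, 1011-0*, 10110-, 11-110, 110-01, 110-10, 1101-0, 11010-
[col 2] -011-0
Prime implicants: -011-0, -10100, 0-0100, 00-100, 001-00, 010-00, 010111, 011010, 1-1110, 100000, 101-01, 10110-, 11-110, 110-01, 110-10, 1101-0, 11010-
PI chart (minterm → PIs covering it):
  4 | 0-0100,00-100
  8 | 001-00  (sole → essential)
  12 | -011-0,00-100,001-00
  14 | -011-0  (sole → essential)
  20 | -10100,0-0100,010-00
  23 | 010111  (sole → essential)
  32 | 100000  (sole → essential)
  41 | 101-01  (sole → essential)
  44 | -011-0,10110-
  45 | 101-01,10110-
  46 | -011-0,1-1110
  49 | 110-01  (sole → essential)
  50 | 110-10  (sole → essential)
  52 | -10100,1101-0,11010-
  53 | 110-01,11010-
  54 | 11-110,110-10,1101-0
Essential prime implicants: -011-0, 001-00, 010111, 100000, 101-01, 110-01, 110-10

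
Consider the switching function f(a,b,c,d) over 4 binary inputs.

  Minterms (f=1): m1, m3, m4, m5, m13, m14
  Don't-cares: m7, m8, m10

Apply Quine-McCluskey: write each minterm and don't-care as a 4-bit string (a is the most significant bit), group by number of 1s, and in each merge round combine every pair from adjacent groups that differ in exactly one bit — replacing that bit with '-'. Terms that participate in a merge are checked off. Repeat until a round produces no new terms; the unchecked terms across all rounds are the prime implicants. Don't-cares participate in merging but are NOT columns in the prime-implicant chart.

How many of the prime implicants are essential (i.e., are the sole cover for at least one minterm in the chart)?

Round 0: 0001✓ 0011✓ 0100✓ 0101✓ 0111✓ 1000✓ 1010✓ 1101✓ 1110✓
Round 1: -101 0-01✓ 0-11✓ 00-1✓ 01-1✓ 010- 1-10 10-0
Round 2: 0--1
PIs = {-101, 0--1, 010-, 1-10, 10-0}
Coverage chart:
  m1: 0--1 ←essential
  m3: 0--1 ←essential
  m4: 010- ←essential
  m5: -101,0--1,010-
  m13: -101 ←essential
  m14: 1-10 ←essential
Essential: -101, 0--1, 010-, 1-10

4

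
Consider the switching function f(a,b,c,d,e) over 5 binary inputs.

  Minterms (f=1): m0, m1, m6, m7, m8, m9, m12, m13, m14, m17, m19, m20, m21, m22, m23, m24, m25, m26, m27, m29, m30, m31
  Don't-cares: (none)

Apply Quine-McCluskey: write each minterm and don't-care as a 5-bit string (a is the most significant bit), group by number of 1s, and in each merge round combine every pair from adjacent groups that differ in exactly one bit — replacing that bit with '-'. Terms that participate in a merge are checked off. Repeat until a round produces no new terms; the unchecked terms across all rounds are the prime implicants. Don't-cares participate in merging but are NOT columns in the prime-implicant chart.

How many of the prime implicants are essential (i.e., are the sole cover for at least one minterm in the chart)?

[col 0] 00000*, 00001*, 00110*, 00111*, 01000*, 01001*, 01100*, 01101*, 01110*, 10001*, 10011*, 10100*, 10101*, 10110*, 10111*, 11000*, 11001*, 11010*, 11011*, 11101*, 11110*, 11111*
[col 1] -0001*, -0110*, -0111*, -1000*, -1001*, -1101*, -1110*, 0-000*, 0-001*, 0-110*, 0000-*, 0011-*, 01-00*, 01-01*, 0100-*, 011-0, 0110-*, 1-001*, 1-011*, 1-101*, 1-110*, 1-111*, 10-01*, 10-11*, 100-1*, 101-0*, 101-1*, 1010-*, 1011-*, 11-01*, 11-10*, 11-11*, 110-0*, 110-1*, 1100-*, 1101-*, 111-1*, 1111-*
[col 2] --001, --110, -011-, -1-01, -100-, 0-00-, 01-0-, 1--01*, 1--11*, 1-0-1*, 1-1-1*, 1-11-, 10--1*, 101--, 11--1*, 11-1-, 110--
[col 3] 1---1
Prime implicants: --001, --110, -011-, -1-01, -100-, 0-00-, 01-0-, 011-0, 1---1, 1-11-, 101--, 11-1-, 110--
PI chart (minterm → PIs covering it):
  0 | 0-00-  (sole → essential)
  1 | --001,0-00-
  6 | --110,-011-
  7 | -011-  (sole → essential)
  8 | -100-,0-00-,01-0-
  9 | --001,-1-01,-100-,0-00-,01-0-
  12 | 01-0-,011-0
  13 | -1-01,01-0-
  14 | --110,011-0
  17 | --001,1---1
  19 | 1---1  (sole → essential)
  20 | 101--  (sole → essential)
  21 | 1---1,101--
  22 | --110,-011-,1-11-,101--
  23 | -011-,1---1,1-11-,101--
  24 | -100-,110--
  25 | --001,-1-01,-100-,1---1,110--
  26 | 11-1-,110--
  27 | 1---1,11-1-,110--
  29 | -1-01,1---1
  30 | --110,1-11-,11-1-
  31 | 1---1,1-11-,11-1-
Essential prime implicants: -011-, 0-00-, 1---1, 101--

4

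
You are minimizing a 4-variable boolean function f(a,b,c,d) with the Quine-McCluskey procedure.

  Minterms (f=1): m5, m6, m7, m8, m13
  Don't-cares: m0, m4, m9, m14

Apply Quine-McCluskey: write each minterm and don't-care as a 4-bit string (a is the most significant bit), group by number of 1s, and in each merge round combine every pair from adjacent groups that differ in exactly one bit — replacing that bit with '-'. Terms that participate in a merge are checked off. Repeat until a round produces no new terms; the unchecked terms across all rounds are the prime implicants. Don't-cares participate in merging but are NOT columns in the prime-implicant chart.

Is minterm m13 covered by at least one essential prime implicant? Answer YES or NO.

Round 0: 0000✓ 0100✓ 0101✓ 0110✓ 0111✓ 1000✓ 1001✓ 1101✓ 1110✓
Round 1: -000 -101 -110 0-00 01-0✓ 01-1✓ 010-✓ 011-✓ 1-01 100-
Round 2: 01--
PIs = {-000, -101, -110, 0-00, 01--, 1-01, 100-}
Coverage chart:
  m5: -101,01--
  m6: -110,01--
  m7: 01-- ←essential
  m8: -000,100-
  m13: -101,1-01
Essential: 01--

NO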